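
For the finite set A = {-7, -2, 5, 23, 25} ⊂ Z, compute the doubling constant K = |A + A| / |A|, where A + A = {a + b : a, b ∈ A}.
K = |A + A| / |A| = 15/5 = 3

Enumerate A + A = {a + b : a, b ∈ A}. With |A| = 5, there are |A|^2 = 25 ordered sum pairs; collecting distinct values, A + A = {-14, -9, -4, -2, 3, 10, 16, 18, 21, 23, 28, 30, 46, 48, 50}, so |A + A| = 15. Thus K = 15/5 = 3. For comparison, the minimum possible |A + A| over all 5-element sets is 2·5 − 1 = 9 (so min K = 9/5), attained only by arithmetic progressions.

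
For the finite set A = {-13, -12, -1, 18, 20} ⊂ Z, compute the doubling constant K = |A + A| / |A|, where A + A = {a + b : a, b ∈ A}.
K = |A + A| / |A| = 15/5 = 3

Enumerate A + A = {a + b : a, b ∈ A}. With |A| = 5, there are |A|^2 = 25 ordered sum pairs; collecting distinct values, A + A = {-26, -25, -24, -14, -13, -2, 5, 6, 7, 8, 17, 19, 36, 38, 40}, so |A + A| = 15. Thus K = 15/5 = 3. For comparison, the minimum possible |A + A| over all 5-element sets is 2·5 − 1 = 9 (so min K = 9/5), attained only by arithmetic progressions.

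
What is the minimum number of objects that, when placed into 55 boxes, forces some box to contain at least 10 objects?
n = (10 − 1)·55 + 1 = 496

By the generalised pigeonhole principle, to guarantee some box contains ≥ r objects we need more than (r − 1) · k objects total. Threshold: n = (r − 1) · k + 1. With r = 10 and k = 55: n = 9 · 55 + 1 = 495 + 1 = 496. For n = 495 = 9 · 55, we can put exactly 9 objects in every box, avoiding 10 in any single one — so 496 is tight.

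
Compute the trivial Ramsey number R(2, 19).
R(2, 19) = 19

R(2, k) = k for all k ≥ 2: in a 2-colouring of K_k, either some edge is red (a red K_2) or all edges are blue (a blue K_k). And K_{18} coloured all-blue has no blue K_19, so R(2, 19) > 18. Hence R(2, 19) = 19.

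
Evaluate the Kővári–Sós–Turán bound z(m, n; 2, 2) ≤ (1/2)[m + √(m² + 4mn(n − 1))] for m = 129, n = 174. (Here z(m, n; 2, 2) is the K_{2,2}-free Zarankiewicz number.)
z(129, 174; 2, 2) ≤ (1/2)[129 + √(129² + 4·129·174·173)] = (1/2)[129 + √15549273] = 2036.1283

Kővári–Sós–Turán: let r_1, ..., r_129 be the row sums and z = Σ r_i the total number of 1s. Each pair of columns can share at most one row with both entries 1 (else a 2×2 all-ones block appears), so Σ_i C(r_i, 2) ≤ C(174, 2) = 15051. By convexity Σ_i C(r_i, 2) ≥ 129·C(z/129, 2) = z(z − 129)/(2·129), giving z² − 129z − 129·174·173 ≤ 0 and hence z ≤ (1/2)[129 + √(16641 + 4·3883158)] = (1/2)[129 + √15549273] ≈ (1/2)(129 + 3943.2566) = 2036.1283.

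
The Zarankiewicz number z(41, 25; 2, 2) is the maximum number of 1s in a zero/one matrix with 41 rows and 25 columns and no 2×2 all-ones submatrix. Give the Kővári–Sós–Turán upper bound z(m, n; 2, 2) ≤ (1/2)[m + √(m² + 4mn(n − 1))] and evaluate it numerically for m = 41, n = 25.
z(41, 25; 2, 2) ≤ (1/2)[41 + √(41² + 4·41·25·24)] = (1/2)[41 + √100081] = 178.6779

Kővári–Sós–Turán: let r_1, ..., r_41 be the row sums and z = Σ r_i the total number of 1s. Each pair of columns can share at most one row with both entries 1 (else a 2×2 all-ones block appears), so Σ_i C(r_i, 2) ≤ C(25, 2) = 300. By convexity Σ_i C(r_i, 2) ≥ 41·C(z/41, 2) = z(z − 41)/(2·41), giving z² − 41z − 41·25·24 ≤ 0 and hence z ≤ (1/2)[41 + √(1681 + 4·24600)] = (1/2)[41 + √100081] ≈ (1/2)(41 + 316.3558) = 178.6779.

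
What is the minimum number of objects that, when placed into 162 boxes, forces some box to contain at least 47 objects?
n = (47 − 1)·162 + 1 = 7453

By the generalised pigeonhole principle, to guarantee some box contains ≥ r objects we need more than (r − 1) · k objects total. Threshold: n = (r − 1) · k + 1. With r = 47 and k = 162: n = 46 · 162 + 1 = 7452 + 1 = 7453. For n = 7452 = 46 · 162, we can put exactly 46 objects in every box, avoiding 47 in any single one — so 7453 is tight.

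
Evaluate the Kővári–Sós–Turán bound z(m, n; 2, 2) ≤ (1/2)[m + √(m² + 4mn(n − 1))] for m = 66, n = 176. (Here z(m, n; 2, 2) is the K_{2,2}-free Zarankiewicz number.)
z(66, 176; 2, 2) ≤ (1/2)[66 + √(66² + 4·66·176·175)] = (1/2)[66 + √8135556] = 1459.1448

Kővári–Sós–Turán: let r_1, ..., r_66 be the row sums and z = Σ r_i the total number of 1s. Each pair of columns can share at most one row with both entries 1 (else a 2×2 all-ones block appears), so Σ_i C(r_i, 2) ≤ C(176, 2) = 15400. By convexity Σ_i C(r_i, 2) ≥ 66·C(z/66, 2) = z(z − 66)/(2·66), giving z² − 66z − 66·176·175 ≤ 0 and hence z ≤ (1/2)[66 + √(4356 + 4·2032800)] = (1/2)[66 + √8135556] ≈ (1/2)(66 + 2852.2896) = 1459.1448.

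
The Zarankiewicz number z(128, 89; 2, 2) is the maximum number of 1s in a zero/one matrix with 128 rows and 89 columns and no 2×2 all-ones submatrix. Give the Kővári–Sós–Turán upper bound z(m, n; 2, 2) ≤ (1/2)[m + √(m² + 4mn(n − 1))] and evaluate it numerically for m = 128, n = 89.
z(128, 89; 2, 2) ≤ (1/2)[128 + √(128² + 4·128·89·88)] = (1/2)[128 + √4026368] = 1067.2906

Kővári–Sós–Turán: let r_1, ..., r_128 be the row sums and z = Σ r_i the total number of 1s. Each pair of columns can share at most one row with both entries 1 (else a 2×2 all-ones block appears), so Σ_i C(r_i, 2) ≤ C(89, 2) = 3916. By convexity Σ_i C(r_i, 2) ≥ 128·C(z/128, 2) = z(z − 128)/(2·128), giving z² − 128z − 128·89·88 ≤ 0 and hence z ≤ (1/2)[128 + √(16384 + 4·1002496)] = (1/2)[128 + √4026368] ≈ (1/2)(128 + 2006.5812) = 1067.2906.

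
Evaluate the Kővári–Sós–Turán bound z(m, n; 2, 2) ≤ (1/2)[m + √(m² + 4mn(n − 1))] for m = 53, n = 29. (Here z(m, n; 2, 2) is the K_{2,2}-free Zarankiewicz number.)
z(53, 29; 2, 2) ≤ (1/2)[53 + √(53² + 4·53·29·28)] = (1/2)[53 + √174953] = 235.6369

Kővári–Sós–Turán: let r_1, ..., r_53 be the row sums and z = Σ r_i the total number of 1s. Each pair of columns can share at most one row with both entries 1 (else a 2×2 all-ones block appears), so Σ_i C(r_i, 2) ≤ C(29, 2) = 406. By convexity Σ_i C(r_i, 2) ≥ 53·C(z/53, 2) = z(z − 53)/(2·53), giving z² − 53z − 53·29·28 ≤ 0 and hence z ≤ (1/2)[53 + √(2809 + 4·43036)] = (1/2)[53 + √174953] ≈ (1/2)(53 + 418.2738) = 235.6369.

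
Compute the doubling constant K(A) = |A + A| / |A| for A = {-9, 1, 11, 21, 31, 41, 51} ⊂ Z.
K = |A + A| / |A| = 13/7

Enumerate A + A = {a + b : a, b ∈ A}. With |A| = 7, there are |A|^2 = 49 ordered sum pairs; collecting distinct values, A + A = {-18, -8, 2, 12, 22, 32, 42, 52, 62, 72, 82, 92, 102}, so |A + A| = 13. Thus K = 13/7. Here |A + A| = 2|A| − 1 = 13, the minimum possible — so K = 13/7 is minimal, which holds iff A is an arithmetic progression.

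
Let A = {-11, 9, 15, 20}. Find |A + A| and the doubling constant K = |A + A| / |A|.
K = |A + A| / |A| = 10/4 = 5/2

Enumerate A + A = {a + b : a, b ∈ A}. With |A| = 4, there are |A|^2 = 16 ordered sum pairs; collecting distinct values, A + A = {-22, -2, 4, 9, 18, 24, 29, 30, 35, 40}, so |A + A| = 10. Thus K = 10/4 = 5/2. For comparison, the minimum possible |A + A| over all 4-element sets is 2·4 − 1 = 7 (so min K = 7/4), attained only by arithmetic progressions.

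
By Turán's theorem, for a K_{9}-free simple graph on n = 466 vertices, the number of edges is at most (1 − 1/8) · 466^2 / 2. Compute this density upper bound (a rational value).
Turán density bound = (7/8) · 466^2/2 = 380023/4 ≈ 95005.75

Turán's theorem: ex(n, K_{r+1}) is achieved by the complete r-partite Turán graph T(n, r) with parts as balanced as possible, and is at most (1 − 1/r) · n^2/2. For r = 8, n = 466: the density bound is (7/8) · 217156/2 = 380023/4 ≈ 95005.75. The integer-valued extremum is e(T(466, 8)) = 95005, which is strictly less than the density bound 380023/4 since 8 ∤ 466 (the parts of T(466, 8) cannot all be equal).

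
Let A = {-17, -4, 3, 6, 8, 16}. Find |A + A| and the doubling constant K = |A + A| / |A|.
K = |A + A| / |A| = 19/6

Enumerate A + A = {a + b : a, b ∈ A}. With |A| = 6, there are |A|^2 = 36 ordered sum pairs; collecting distinct values, A + A = {-34, -21, -14, -11, -9, -8, -1, 2, 4, 6, 9, 11, 12, 14, 16, 19, 22, 24, 32}, so |A + A| = 19. Thus K = 19/6. For comparison, the minimum possible |A + A| over all 6-element sets is 2·6 − 1 = 11 (so min K = 11/6), attained only by arithmetic progressions.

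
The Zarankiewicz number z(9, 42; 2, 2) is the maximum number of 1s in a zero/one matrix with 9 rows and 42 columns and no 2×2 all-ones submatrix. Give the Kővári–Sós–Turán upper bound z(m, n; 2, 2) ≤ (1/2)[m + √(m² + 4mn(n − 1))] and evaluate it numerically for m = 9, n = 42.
z(9, 42; 2, 2) ≤ (1/2)[9 + √(9² + 4·9·42·41)] = (1/2)[9 + √62073] = 129.0723

Kővári–Sós–Turán: let r_1, ..., r_9 be the row sums and z = Σ r_i the total number of 1s. Each pair of columns can share at most one row with both entries 1 (else a 2×2 all-ones block appears), so Σ_i C(r_i, 2) ≤ C(42, 2) = 861. By convexity Σ_i C(r_i, 2) ≥ 9·C(z/9, 2) = z(z − 9)/(2·9), giving z² − 9z − 9·42·41 ≤ 0 and hence z ≤ (1/2)[9 + √(81 + 4·15498)] = (1/2)[9 + √62073] ≈ (1/2)(9 + 249.1445) = 129.0723.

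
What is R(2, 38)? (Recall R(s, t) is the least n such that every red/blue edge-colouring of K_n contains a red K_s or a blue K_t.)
R(2, 38) = 38

R(2, k) = k for all k ≥ 2: in a 2-colouring of K_k, either some edge is red (a red K_2) or all edges are blue (a blue K_k). And K_{37} coloured all-blue has no blue K_38, so R(2, 38) > 37. Hence R(2, 38) = 38.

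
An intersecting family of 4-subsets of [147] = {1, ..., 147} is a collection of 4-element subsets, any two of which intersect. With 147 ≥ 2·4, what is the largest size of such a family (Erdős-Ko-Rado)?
max |F| = C(146, 3) = 508080

The Erdős-Ko-Rado theorem states: for n ≥ 2k, an intersecting family of k-subsets of an n-element set has size at most C(n − 1, k − 1), with equality for 'star' families {A ⊆ [n] : |A| = k, i ∈ A} (fix an element i). For n = 147, k = 4: C(146, 3) = 508080.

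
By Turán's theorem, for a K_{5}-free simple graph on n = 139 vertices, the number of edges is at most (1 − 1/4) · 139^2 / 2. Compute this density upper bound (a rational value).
Turán density bound = (3/4) · 139^2/2 = 57963/8 ≈ 7245.375

Turán's theorem: ex(n, K_{r+1}) is achieved by the complete r-partite Turán graph T(n, r) with parts as balanced as possible, and is at most (1 − 1/r) · n^2/2. For r = 4, n = 139: the density bound is (3/4) · 19321/2 = 57963/8 ≈ 7245.375. The integer-valued extremum is e(T(139, 4)) = 7245, which is strictly less than the density bound 57963/8 since 4 ∤ 139 (the parts of T(139, 4) cannot all be equal).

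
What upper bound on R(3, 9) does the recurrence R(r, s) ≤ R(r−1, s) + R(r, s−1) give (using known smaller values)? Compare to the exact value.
R(3, 9) ≤ R(2, 9) + R(3, 8) = 9 + 28 = 37; exact value R(3, 9) = 36.

The Erdős–Szekeres recurrence R(r, s) ≤ R(r−1, s) + R(r, s−1) applied to (r, s) = (3, 9) gives
  R(3, 9) ≤ R(2, 9) + R(3, 8) = 9 + 28 = 37.
(Recall R(2, k) = k and R is symmetric.) The recurrence is not tight here (it gives 37, but the exact value is R(3, 9) = 36); the tight upper bound requires a sharper argument than the simple recurrence, combined with a lower-bound construction on K_{35}.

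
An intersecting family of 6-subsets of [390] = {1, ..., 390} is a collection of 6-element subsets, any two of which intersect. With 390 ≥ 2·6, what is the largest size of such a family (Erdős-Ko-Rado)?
max |F| = C(389, 5) = 72336764577

Erdős-Ko-Rado (1961): when n ≥ 2k, max |F| = C(n−1, k−1). The bound is attained by the star {A : i ∈ A} for any fixed i ∈ [n]. Here C(390−1, 6−1) = C(389, 5) = 72336764577.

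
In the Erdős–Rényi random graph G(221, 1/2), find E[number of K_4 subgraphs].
E[# K_4] = C(221, 4) · (1/2)^C(4, 2) = 96717335 / 2^6 = 1511208.359375

For each 4-subset S of vertices (there are C(221, 4) = 96717335 such S), let X_S = 1 if S induces a K_4 (all C(4, 2) = 6 edges present). Then P(X_S = 1) = (1/2)^6 = 1/64. By linearity of expectation, E[# K_4] = C(221, 4) · (1/2)^6 = 96717335 / 64 = 1511208.359375.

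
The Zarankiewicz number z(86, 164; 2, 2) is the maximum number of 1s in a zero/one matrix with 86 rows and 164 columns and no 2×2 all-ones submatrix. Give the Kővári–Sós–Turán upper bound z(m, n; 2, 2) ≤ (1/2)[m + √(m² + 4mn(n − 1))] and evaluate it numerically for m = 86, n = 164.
z(86, 164; 2, 2) ≤ (1/2)[86 + √(86² + 4·86·164·163)] = (1/2)[86 + √9203204] = 1559.8391

Kővári–Sós–Turán: let r_1, ..., r_86 be the row sums and z = Σ r_i the total number of 1s. Each pair of columns can share at most one row with both entries 1 (else a 2×2 all-ones block appears), so Σ_i C(r_i, 2) ≤ C(164, 2) = 13366. By convexity Σ_i C(r_i, 2) ≥ 86·C(z/86, 2) = z(z − 86)/(2·86), giving z² − 86z − 86·164·163 ≤ 0 and hence z ≤ (1/2)[86 + √(7396 + 4·2298952)] = (1/2)[86 + √9203204] ≈ (1/2)(86 + 3033.6783) = 1559.8391.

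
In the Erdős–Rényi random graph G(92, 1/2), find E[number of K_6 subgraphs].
E[# K_6] = C(92, 6) · (1/2)^C(6, 2) = 713068356 / 2^15 = 178267089/8192 ≈ 21761.119263

For each 6-subset S of vertices (there are C(92, 6) = 713068356 such S), let X_S = 1 if S induces a K_6 (all C(6, 2) = 15 edges present). Then P(X_S = 1) = (1/2)^15 = 1/32768. By linearity of expectation, E[# K_6] = C(92, 6) · (1/2)^15 = 713068356 / 32768 = 178267089/8192 ≈ 21761.119263.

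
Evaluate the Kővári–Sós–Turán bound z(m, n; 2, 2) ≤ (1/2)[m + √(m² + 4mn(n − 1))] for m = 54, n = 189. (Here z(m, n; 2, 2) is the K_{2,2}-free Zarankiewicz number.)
z(54, 189; 2, 2) ≤ (1/2)[54 + √(54² + 4·54·189·188)] = (1/2)[54 + √7677828] = 1412.4447

Kővári–Sós–Turán: let r_1, ..., r_54 be the row sums and z = Σ r_i the total number of 1s. Each pair of columns can share at most one row with both entries 1 (else a 2×2 all-ones block appears), so Σ_i C(r_i, 2) ≤ C(189, 2) = 17766. By convexity Σ_i C(r_i, 2) ≥ 54·C(z/54, 2) = z(z − 54)/(2·54), giving z² − 54z − 54·189·188 ≤ 0 and hence z ≤ (1/2)[54 + √(2916 + 4·1918728)] = (1/2)[54 + √7677828] ≈ (1/2)(54 + 2770.8894) = 1412.4447.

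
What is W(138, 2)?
W(138, 2) = 138 + 1 = 139

A 2-term AP is any pair of integers, so a monochromatic 2-AP exists iff some colour is used at least twice. With 138 colours, the colouring i ↦ i on {1, ..., 138} uses each colour once, avoiding any monochromatic pair, so W(138, 2) > 138. For {1, ..., 139}, pigeonhole forces two integers of the same colour, which form a monochromatic 2-AP. Hence W(138, 2) = 139.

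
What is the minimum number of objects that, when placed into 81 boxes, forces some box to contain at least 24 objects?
n = (24 − 1)·81 + 1 = 1864

By the generalised pigeonhole principle, to guarantee some box contains ≥ r objects we need more than (r − 1) · k objects total. Threshold: n = (r − 1) · k + 1. With r = 24 and k = 81: n = 23 · 81 + 1 = 1863 + 1 = 1864. For n = 1863 = 23 · 81, we can put exactly 23 objects in every box, avoiding 24 in any single one — so 1864 is tight.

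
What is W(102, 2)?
W(102, 2) = 102 + 1 = 103

A 2-term AP is any pair of integers, so a monochromatic 2-AP exists iff some colour is used at least twice. With 102 colours, the colouring i ↦ i on {1, ..., 102} uses each colour once, avoiding any monochromatic pair, so W(102, 2) > 102. For {1, ..., 103}, pigeonhole forces two integers of the same colour, which form a monochromatic 2-AP. Hence W(102, 2) = 103.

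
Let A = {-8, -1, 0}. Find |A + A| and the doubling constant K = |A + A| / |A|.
K = |A + A| / |A| = 6/3 = 2

Enumerate A + A = {a + b : a, b ∈ A}. With |A| = 3, there are |A|^2 = 9 ordered sum pairs; collecting distinct values, A + A = {-16, -9, -8, -2, -1, 0}, so |A + A| = 6. Thus K = 6/3 = 2. For comparison, the minimum possible |A + A| over all 3-element sets is 2·3 − 1 = 5 (so min K = 5/3), attained only by arithmetic progressions.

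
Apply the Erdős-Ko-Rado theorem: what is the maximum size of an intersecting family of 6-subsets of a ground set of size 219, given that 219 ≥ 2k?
max |F| = C(218, 5) = 3917788308

The Erdős-Ko-Rado theorem states: for n ≥ 2k, an intersecting family of k-subsets of an n-element set has size at most C(n − 1, k − 1), with equality for 'star' families {A ⊆ [n] : |A| = k, i ∈ A} (fix an element i). For n = 219, k = 6: C(218, 5) = 3917788308.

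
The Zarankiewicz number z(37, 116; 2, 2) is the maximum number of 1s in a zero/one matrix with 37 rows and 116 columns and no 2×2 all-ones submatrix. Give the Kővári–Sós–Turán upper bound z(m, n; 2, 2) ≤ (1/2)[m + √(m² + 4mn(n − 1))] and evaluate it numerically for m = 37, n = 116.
z(37, 116; 2, 2) ≤ (1/2)[37 + √(37² + 4·37·116·115)] = (1/2)[37 + √1975689] = 721.296

Kővári–Sós–Turán: let r_1, ..., r_37 be the row sums and z = Σ r_i the total number of 1s. Each pair of columns can share at most one row with both entries 1 (else a 2×2 all-ones block appears), so Σ_i C(r_i, 2) ≤ C(116, 2) = 6670. By convexity Σ_i C(r_i, 2) ≥ 37·C(z/37, 2) = z(z − 37)/(2·37), giving z² − 37z − 37·116·115 ≤ 0 and hence z ≤ (1/2)[37 + √(1369 + 4·493580)] = (1/2)[37 + √1975689] ≈ (1/2)(37 + 1405.592) = 721.296.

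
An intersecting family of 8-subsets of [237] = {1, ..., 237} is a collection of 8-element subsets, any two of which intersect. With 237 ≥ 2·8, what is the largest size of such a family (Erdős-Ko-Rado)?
max |F| = C(236, 7) = 7395182703480

Erdős-Ko-Rado (1961): when n ≥ 2k, max |F| = C(n−1, k−1). The bound is attained by the star {A : i ∈ A} for any fixed i ∈ [n]. Here C(237−1, 8−1) = C(236, 7) = 7395182703480.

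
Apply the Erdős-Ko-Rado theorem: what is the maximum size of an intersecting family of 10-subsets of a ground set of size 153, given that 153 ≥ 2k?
max |F| = C(152, 9) = 93755645897200

The Erdős-Ko-Rado theorem states: for n ≥ 2k, an intersecting family of k-subsets of an n-element set has size at most C(n − 1, k − 1), with equality for 'star' families {A ⊆ [n] : |A| = k, i ∈ A} (fix an element i). For n = 153, k = 10: C(152, 9) = 93755645897200.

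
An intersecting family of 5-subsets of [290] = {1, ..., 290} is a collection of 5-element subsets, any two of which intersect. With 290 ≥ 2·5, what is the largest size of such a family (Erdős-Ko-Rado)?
max |F| = C(289, 4) = 284660376

The Erdős-Ko-Rado theorem states: for n ≥ 2k, an intersecting family of k-subsets of an n-element set has size at most C(n − 1, k − 1), with equality for 'star' families {A ⊆ [n] : |A| = k, i ∈ A} (fix an element i). For n = 290, k = 5: C(289, 4) = 284660376.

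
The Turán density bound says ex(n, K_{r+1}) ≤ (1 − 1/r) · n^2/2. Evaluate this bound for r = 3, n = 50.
Turán density bound = (2/3) · 50^2/2 = 2500/3 ≈ 833.3333

Turán's theorem: ex(n, K_{r+1}) is achieved by the complete r-partite Turán graph T(n, r) with parts as balanced as possible, and is at most (1 − 1/r) · n^2/2. For r = 3, n = 50: the density bound is (2/3) · 2500/2 = 2500/3 ≈ 833.3333. The integer-valued extremum is e(T(50, 3)) = 833, which is strictly less than the density bound 2500/3 since 3 ∤ 50 (the parts of T(50, 3) cannot all be equal).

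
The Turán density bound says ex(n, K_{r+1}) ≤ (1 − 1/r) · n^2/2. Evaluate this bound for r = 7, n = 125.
Turán density bound = (6/7) · 125^2/2 = 46875/7 ≈ 6696.4286

Turán's theorem: ex(n, K_{r+1}) is achieved by the complete r-partite Turán graph T(n, r) with parts as balanced as possible, and is at most (1 − 1/r) · n^2/2. For r = 7, n = 125: the density bound is (6/7) · 15625/2 = 46875/7 ≈ 6696.4286. The integer-valued extremum is e(T(125, 7)) = 6696, which is strictly less than the density bound 46875/7 since 7 ∤ 125 (the parts of T(125, 7) cannot all be equal).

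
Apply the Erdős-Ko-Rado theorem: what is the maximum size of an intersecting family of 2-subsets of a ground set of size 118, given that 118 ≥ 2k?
max |F| = C(117, 1) = 117

The Erdős-Ko-Rado theorem states: for n ≥ 2k, an intersecting family of k-subsets of an n-element set has size at most C(n − 1, k − 1), with equality for 'star' families {A ⊆ [n] : |A| = k, i ∈ A} (fix an element i). For n = 118, k = 2: C(117, 1) = 117.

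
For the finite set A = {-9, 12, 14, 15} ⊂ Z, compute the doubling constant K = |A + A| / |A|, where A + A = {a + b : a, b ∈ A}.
K = |A + A| / |A| = 10/4 = 5/2

Enumerate A + A = {a + b : a, b ∈ A}. With |A| = 4, there are |A|^2 = 16 ordered sum pairs; collecting distinct values, A + A = {-18, 3, 5, 6, 24, 26, 27, 28, 29, 30}, so |A + A| = 10. Thus K = 10/4 = 5/2. For comparison, the minimum possible |A + A| over all 4-element sets is 2·4 − 1 = 7 (so min K = 7/4), attained only by arithmetic progressions.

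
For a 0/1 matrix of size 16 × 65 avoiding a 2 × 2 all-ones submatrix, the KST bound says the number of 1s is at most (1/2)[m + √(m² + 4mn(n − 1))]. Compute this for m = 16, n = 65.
z(16, 65; 2, 2) ≤ (1/2)[16 + √(16² + 4·16·65·64)] = (1/2)[16 + √266496] = 266.1163

Kővári–Sós–Turán: let r_1, ..., r_16 be the row sums and z = Σ r_i the total number of 1s. Each pair of columns can share at most one row with both entries 1 (else a 2×2 all-ones block appears), so Σ_i C(r_i, 2) ≤ C(65, 2) = 2080. By convexity Σ_i C(r_i, 2) ≥ 16·C(z/16, 2) = z(z − 16)/(2·16), giving z² − 16z − 16·65·64 ≤ 0 and hence z ≤ (1/2)[16 + √(256 + 4·66560)] = (1/2)[16 + √266496] ≈ (1/2)(16 + 516.2325) = 266.1163.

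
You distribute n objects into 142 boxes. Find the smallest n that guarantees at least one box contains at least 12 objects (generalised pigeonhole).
n = (12 − 1)·142 + 1 = 1563

By the generalised pigeonhole principle, to guarantee some box contains ≥ r objects we need more than (r − 1) · k objects total. Threshold: n = (r − 1) · k + 1. With r = 12 and k = 142: n = 11 · 142 + 1 = 1562 + 1 = 1563. For n = 1562 = 11 · 142, we can put exactly 11 objects in every box, avoiding 12 in any single one — so 1563 is tight.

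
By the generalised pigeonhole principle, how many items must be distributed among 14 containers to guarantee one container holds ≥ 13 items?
n = (13 − 1)·14 + 1 = 169

By the generalised pigeonhole principle, to guarantee some box contains ≥ r objects we need more than (r − 1) · k objects total. Threshold: n = (r − 1) · k + 1. With r = 13 and k = 14: n = 12 · 14 + 1 = 168 + 1 = 169. For n = 168 = 12 · 14, we can put exactly 12 objects in every box, avoiding 13 in any single one — so 169 is tight.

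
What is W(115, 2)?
W(115, 2) = 115 + 1 = 116

A 2-term AP is any pair of integers, so a monochromatic 2-AP exists iff some colour is used at least twice. With 115 colours, the colouring i ↦ i on {1, ..., 115} uses each colour once, avoiding any monochromatic pair, so W(115, 2) > 115. For {1, ..., 116}, pigeonhole forces two integers of the same colour, which form a monochromatic 2-AP. Hence W(115, 2) = 116.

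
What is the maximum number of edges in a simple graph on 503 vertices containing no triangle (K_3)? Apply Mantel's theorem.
ex(503, K_3) = ⌊503^2/4⌋ = 63252

Mantel (1907): a triangle-free graph on n vertices has at most ⌊n^2/4⌋ edges, with equality for the complete bipartite graph K_{⌊n/2⌋, ⌈n/2⌉}. For n = 503: ⌊503^2/4⌋ = ⌊253009/4⌋ = 63252. The extremal graph is K_{251, 252}, which has 251·252 = 63252 edges.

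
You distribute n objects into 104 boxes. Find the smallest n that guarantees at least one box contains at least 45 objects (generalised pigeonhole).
n = (45 − 1)·104 + 1 = 4577

By the generalised pigeonhole principle, to guarantee some box contains ≥ r objects we need more than (r − 1) · k objects total. Threshold: n = (r − 1) · k + 1. With r = 45 and k = 104: n = 44 · 104 + 1 = 4576 + 1 = 4577. For n = 4576 = 44 · 104, we can put exactly 44 objects in every box, avoiding 45 in any single one — so 4577 is tight.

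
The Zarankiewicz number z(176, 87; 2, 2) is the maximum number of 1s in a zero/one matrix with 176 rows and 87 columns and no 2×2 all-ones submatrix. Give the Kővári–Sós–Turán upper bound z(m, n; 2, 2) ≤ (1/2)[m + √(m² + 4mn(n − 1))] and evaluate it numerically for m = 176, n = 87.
z(176, 87; 2, 2) ≤ (1/2)[176 + √(176² + 4·176·87·86)] = (1/2)[176 + √5298304] = 1238.9023

Kővári–Sós–Turán: let r_1, ..., r_176 be the row sums and z = Σ r_i the total number of 1s. Each pair of columns can share at most one row with both entries 1 (else a 2×2 all-ones block appears), so Σ_i C(r_i, 2) ≤ C(87, 2) = 3741. By convexity Σ_i C(r_i, 2) ≥ 176·C(z/176, 2) = z(z − 176)/(2·176), giving z² − 176z − 176·87·86 ≤ 0 and hence z ≤ (1/2)[176 + √(30976 + 4·1316832)] = (1/2)[176 + √5298304] ≈ (1/2)(176 + 2301.8045) = 1238.9023.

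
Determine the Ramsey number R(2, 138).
R(2, 138) = 138

R(2, k) = k for all k ≥ 2: in a 2-colouring of K_k, either some edge is red (a red K_2) or all edges are blue (a blue K_k). And K_{137} coloured all-blue has no blue K_138, so R(2, 138) > 137. Hence R(2, 138) = 138.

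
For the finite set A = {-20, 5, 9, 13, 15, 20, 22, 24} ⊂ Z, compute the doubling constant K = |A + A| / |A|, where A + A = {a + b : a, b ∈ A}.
K = |A + A| / |A| = 30/8 = 15/4

Enumerate A + A = {a + b : a, b ∈ A}. With |A| = 8, there are |A|^2 = 64 ordered sum pairs; collecting distinct values, A + A = {-40, -15, -11, -7, -5, 0, 2, 4, 10, 14, 18, 20, 22, 24, 25, 26, 27, 28, 29, 30, 31, 33, 35, 37, 39, 40, 42, 44, 46, 48}, so |A + A| = 30. Thus K = 30/8 = 15/4. For comparison, the minimum possible |A + A| over all 8-element sets is 2·8 − 1 = 15 (so min K = 15/8), attained only by arithmetic progressions.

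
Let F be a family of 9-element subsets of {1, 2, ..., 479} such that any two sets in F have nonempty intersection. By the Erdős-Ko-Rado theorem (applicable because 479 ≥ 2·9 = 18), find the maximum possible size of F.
max |F| = C(478, 8) = 63727767223684245

Erdős-Ko-Rado (1961): when n ≥ 2k, max |F| = C(n−1, k−1). The bound is attained by the star {A : i ∈ A} for any fixed i ∈ [n]. Here C(479−1, 9−1) = C(478, 8) = 63727767223684245.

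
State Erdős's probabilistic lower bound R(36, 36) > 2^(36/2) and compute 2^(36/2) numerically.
2^(36/2) = 262144; so R(36, 36) > 262144

Colour each edge of K_n uniformly at random with red/blue. The expected number of monochromatic K_36 is C(n, 36) · 2 · 2^(−C(36,2)). If C(n, 36) · 2^(1 − C(36,2)) < 1, then with positive probability no monochromatic K_36 exists, so R(36, 36) > n. The standard estimate C(n, 36) ≤ n^36/36! shows this inequality holds whenever n ≤ 2^(36/2) (since 36! · 2^(C(36,2) − 1) > 2^(36^2/2) ≥ n^36). Hence R(36, 36) > 2^(36/2) = 262144.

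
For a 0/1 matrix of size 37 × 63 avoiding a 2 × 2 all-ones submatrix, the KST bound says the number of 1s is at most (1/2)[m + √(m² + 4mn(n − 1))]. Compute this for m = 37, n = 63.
z(37, 63; 2, 2) ≤ (1/2)[37 + √(37² + 4·37·63·62)] = (1/2)[37 + √579457] = 399.1104

Kővári–Sós–Turán: let r_1, ..., r_37 be the row sums and z = Σ r_i the total number of 1s. Each pair of columns can share at most one row with both entries 1 (else a 2×2 all-ones block appears), so Σ_i C(r_i, 2) ≤ C(63, 2) = 1953. By convexity Σ_i C(r_i, 2) ≥ 37·C(z/37, 2) = z(z − 37)/(2·37), giving z² − 37z − 37·63·62 ≤ 0 and hence z ≤ (1/2)[37 + √(1369 + 4·144522)] = (1/2)[37 + √579457] ≈ (1/2)(37 + 761.2207) = 399.1104.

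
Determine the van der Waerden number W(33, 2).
W(33, 2) = 33 + 1 = 34

A 2-term AP is any pair of integers, so a monochromatic 2-AP exists iff some colour is used at least twice. With 33 colours, the colouring i ↦ i on {1, ..., 33} uses each colour once, avoiding any monochromatic pair, so W(33, 2) > 33. For {1, ..., 34}, pigeonhole forces two integers of the same colour, which form a monochromatic 2-AP. Hence W(33, 2) = 34.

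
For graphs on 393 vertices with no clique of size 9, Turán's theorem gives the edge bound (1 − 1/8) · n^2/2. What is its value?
Turán density bound = (7/8) · 393^2/2 = 1081143/16 ≈ 67571.4375

Turán's theorem: ex(n, K_{r+1}) is achieved by the complete r-partite Turán graph T(n, r) with parts as balanced as possible, and is at most (1 − 1/r) · n^2/2. For r = 8, n = 393: the density bound is (7/8) · 154449/2 = 1081143/16 ≈ 67571.4375. The integer-valued extremum is e(T(393, 8)) = 67571, which is strictly less than the density bound 1081143/16 since 8 ∤ 393 (the parts of T(393, 8) cannot all be equal).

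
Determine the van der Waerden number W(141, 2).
W(141, 2) = 141 + 1 = 142

A 2-term AP is any pair of integers, so a monochromatic 2-AP exists iff some colour is used at least twice. With 141 colours, the colouring i ↦ i on {1, ..., 141} uses each colour once, avoiding any monochromatic pair, so W(141, 2) > 141. For {1, ..., 142}, pigeonhole forces two integers of the same colour, which form a monochromatic 2-AP. Hence W(141, 2) = 142.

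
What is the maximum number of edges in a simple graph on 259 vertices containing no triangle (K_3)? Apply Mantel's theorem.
ex(259, K_3) = ⌊259^2/4⌋ = 16770

Mantel (1907): a triangle-free graph on n vertices has at most ⌊n^2/4⌋ edges, with equality for the complete bipartite graph K_{⌊n/2⌋, ⌈n/2⌉}. For n = 259: ⌊259^2/4⌋ = ⌊67081/4⌋ = 16770. The extremal graph is K_{129, 130}, which has 129·130 = 16770 edges.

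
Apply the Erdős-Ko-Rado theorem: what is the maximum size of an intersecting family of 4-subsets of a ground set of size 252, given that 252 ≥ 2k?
max |F| = C(251, 3) = 2604125

The Erdős-Ko-Rado theorem states: for n ≥ 2k, an intersecting family of k-subsets of an n-element set has size at most C(n − 1, k − 1), with equality for 'star' families {A ⊆ [n] : |A| = k, i ∈ A} (fix an element i). For n = 252, k = 4: C(251, 3) = 2604125.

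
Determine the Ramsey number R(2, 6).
R(2, 6) = 6

R(2, k) = k for all k ≥ 2: in a 2-colouring of K_k, either some edge is red (a red K_2) or all edges are blue (a blue K_k). And K_{5} coloured all-blue has no blue K_6, so R(2, 6) > 5. Hence R(2, 6) = 6.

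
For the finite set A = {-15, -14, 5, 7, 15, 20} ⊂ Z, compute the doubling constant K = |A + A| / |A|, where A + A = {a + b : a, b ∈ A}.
K = |A + A| / |A| = 21/6 = 7/2

Enumerate A + A = {a + b : a, b ∈ A}. With |A| = 6, there are |A|^2 = 36 ordered sum pairs; collecting distinct values, A + A = {-30, -29, -28, -10, -9, -8, -7, 0, 1, 5, 6, 10, 12, 14, 20, 22, 25, 27, 30, 35, 40}, so |A + A| = 21. Thus K = 21/6 = 7/2. For comparison, the minimum possible |A + A| over all 6-element sets is 2·6 − 1 = 11 (so min K = 11/6), attained only by arithmetic progressions.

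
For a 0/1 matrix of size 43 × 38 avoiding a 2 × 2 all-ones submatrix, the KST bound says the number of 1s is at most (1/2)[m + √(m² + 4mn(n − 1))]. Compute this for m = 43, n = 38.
z(43, 38; 2, 2) ≤ (1/2)[43 + √(43² + 4·43·38·37)] = (1/2)[43 + √243681] = 268.3203

Kővári–Sós–Turán: let r_1, ..., r_43 be the row sums and z = Σ r_i the total number of 1s. Each pair of columns can share at most one row with both entries 1 (else a 2×2 all-ones block appears), so Σ_i C(r_i, 2) ≤ C(38, 2) = 703. By convexity Σ_i C(r_i, 2) ≥ 43·C(z/43, 2) = z(z − 43)/(2·43), giving z² − 43z − 43·38·37 ≤ 0 and hence z ≤ (1/2)[43 + √(1849 + 4·60458)] = (1/2)[43 + √243681] ≈ (1/2)(43 + 493.6406) = 268.3203.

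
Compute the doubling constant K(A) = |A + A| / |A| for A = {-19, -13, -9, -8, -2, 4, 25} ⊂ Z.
K = |A + A| / |A| = 25/7

Enumerate A + A = {a + b : a, b ∈ A}. With |A| = 7, there are |A|^2 = 49 ordered sum pairs; collecting distinct values, A + A = {-38, -32, -28, -27, -26, -22, -21, -18, -17, -16, -15, -11, -10, -9, -5, -4, 2, 6, 8, 12, 16, 17, 23, 29, 50}, so |A + A| = 25. Thus K = 25/7. For comparison, the minimum possible |A + A| over all 7-element sets is 2·7 − 1 = 13 (so min K = 13/7), attained only by arithmetic progressions.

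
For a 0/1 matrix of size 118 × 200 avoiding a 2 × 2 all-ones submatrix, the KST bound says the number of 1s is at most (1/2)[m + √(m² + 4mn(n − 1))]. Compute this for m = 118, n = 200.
z(118, 200; 2, 2) ≤ (1/2)[118 + √(118² + 4·118·200·199)] = (1/2)[118 + √18799524] = 2226.9209

Kővári–Sós–Turán: let r_1, ..., r_118 be the row sums and z = Σ r_i the total number of 1s. Each pair of columns can share at most one row with both entries 1 (else a 2×2 all-ones block appears), so Σ_i C(r_i, 2) ≤ C(200, 2) = 19900. By convexity Σ_i C(r_i, 2) ≥ 118·C(z/118, 2) = z(z − 118)/(2·118), giving z² − 118z − 118·200·199 ≤ 0 and hence z ≤ (1/2)[118 + √(13924 + 4·4696400)] = (1/2)[118 + √18799524] ≈ (1/2)(118 + 4335.8418) = 2226.9209.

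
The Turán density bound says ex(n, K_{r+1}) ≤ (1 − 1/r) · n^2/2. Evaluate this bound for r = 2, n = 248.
Turán density bound = (1/2) · 248^2/2 = 15376

Turán's theorem: ex(n, K_{r+1}) is achieved by the complete r-partite Turán graph T(n, r) with parts as balanced as possible, and is at most (1 − 1/r) · n^2/2. For r = 2, n = 248: the density bound is (1/2) · 61504/2 = 15376. Since 2 ∣ 248, the Turán graph T(248, 2) has parts of equal size 124, and its edge count e(T(248, 2)) = 15376 attains the density bound exactly.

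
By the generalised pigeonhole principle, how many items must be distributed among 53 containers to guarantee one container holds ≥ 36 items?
n = (36 − 1)·53 + 1 = 1856

By the generalised pigeonhole principle, to guarantee some box contains ≥ r objects we need more than (r − 1) · k objects total. Threshold: n = (r − 1) · k + 1. With r = 36 and k = 53: n = 35 · 53 + 1 = 1855 + 1 = 1856. For n = 1855 = 35 · 53, we can put exactly 35 objects in every box, avoiding 36 in any single one — so 1856 is tight.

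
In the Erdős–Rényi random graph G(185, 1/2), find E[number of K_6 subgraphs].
E[# K_6] = C(185, 6) · (1/2)^C(6, 2) = 51301564860 / 2^15 = 12825391215/8192 ≈ 1565599.513550

For each 6-subset S of vertices (there are C(185, 6) = 51301564860 such S), let X_S = 1 if S induces a K_6 (all C(6, 2) = 15 edges present). Then P(X_S = 1) = (1/2)^15 = 1/32768. By linearity of expectation, E[# K_6] = C(185, 6) · (1/2)^15 = 51301564860 / 32768 = 12825391215/8192 ≈ 1565599.513550.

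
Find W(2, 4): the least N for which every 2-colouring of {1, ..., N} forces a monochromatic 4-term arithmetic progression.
W(2, 4) = 35

This is a classical value, W(2, 4) = 35, established by combining an explicit 2-colouring of {1, ..., 34} with no monochromatic 4-AP (giving the lower bound W(2, 4) > 34) and a finite case analysis / exhaustive computer search showing every 2-colouring of {1, ..., 35} has such an AP.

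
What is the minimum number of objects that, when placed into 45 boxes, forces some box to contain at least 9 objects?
n = (9 − 1)·45 + 1 = 361

By the generalised pigeonhole principle, to guarantee some box contains ≥ r objects we need more than (r − 1) · k objects total. Threshold: n = (r − 1) · k + 1. With r = 9 and k = 45: n = 8 · 45 + 1 = 360 + 1 = 361. For n = 360 = 8 · 45, we can put exactly 8 objects in every box, avoiding 9 in any single one — so 361 is tight.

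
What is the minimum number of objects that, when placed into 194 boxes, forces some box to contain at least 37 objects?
n = (37 − 1)·194 + 1 = 6985

By the generalised pigeonhole principle, to guarantee some box contains ≥ r objects we need more than (r − 1) · k objects total. Threshold: n = (r − 1) · k + 1. With r = 37 and k = 194: n = 36 · 194 + 1 = 6984 + 1 = 6985. For n = 6984 = 36 · 194, we can put exactly 36 objects in every box, avoiding 37 in any single one — so 6985 is tight.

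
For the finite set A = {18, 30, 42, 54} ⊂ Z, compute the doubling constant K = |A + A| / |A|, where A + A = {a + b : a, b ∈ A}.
K = |A + A| / |A| = 7/4

Enumerate A + A = {a + b : a, b ∈ A}. With |A| = 4, there are |A|^2 = 16 ordered sum pairs; collecting distinct values, A + A = {36, 48, 60, 72, 84, 96, 108}, so |A + A| = 7. Thus K = 7/4. Here |A + A| = 2|A| − 1 = 7, the minimum possible — so K = 7/4 is minimal, which holds iff A is an arithmetic progression.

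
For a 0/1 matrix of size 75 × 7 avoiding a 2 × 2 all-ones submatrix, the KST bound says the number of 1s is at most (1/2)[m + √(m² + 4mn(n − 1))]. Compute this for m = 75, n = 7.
z(75, 7; 2, 2) ≤ (1/2)[75 + √(75² + 4·75·7·6)] = (1/2)[75 + √18225] = 105

Kővári–Sós–Turán: let r_1, ..., r_75 be the row sums and z = Σ r_i the total number of 1s. Each pair of columns can share at most one row with both entries 1 (else a 2×2 all-ones block appears), so Σ_i C(r_i, 2) ≤ C(7, 2) = 21. By convexity Σ_i C(r_i, 2) ≥ 75·C(z/75, 2) = z(z − 75)/(2·75), giving z² − 75z − 75·7·6 ≤ 0 and hence z ≤ (1/2)[75 + √(5625 + 4·3150)] = (1/2)[75 + √18225] ≈ (1/2)(75 + 135) = 105.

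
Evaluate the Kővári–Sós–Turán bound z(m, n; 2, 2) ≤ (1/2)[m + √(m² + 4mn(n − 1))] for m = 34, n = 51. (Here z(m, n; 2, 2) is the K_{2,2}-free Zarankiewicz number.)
z(34, 51; 2, 2) ≤ (1/2)[34 + √(34² + 4·34·51·50)] = (1/2)[34 + √347956] = 311.939

Kővári–Sós–Turán: let r_1, ..., r_34 be the row sums and z = Σ r_i the total number of 1s. Each pair of columns can share at most one row with both entries 1 (else a 2×2 all-ones block appears), so Σ_i C(r_i, 2) ≤ C(51, 2) = 1275. By convexity Σ_i C(r_i, 2) ≥ 34·C(z/34, 2) = z(z − 34)/(2·34), giving z² − 34z − 34·51·50 ≤ 0 and hence z ≤ (1/2)[34 + √(1156 + 4·86700)] = (1/2)[34 + √347956] ≈ (1/2)(34 + 589.878) = 311.939.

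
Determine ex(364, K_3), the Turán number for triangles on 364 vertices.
ex(364, K_3) = ⌊364^2/4⌋ = 33124

Mantel (1907): a triangle-free graph on n vertices has at most ⌊n^2/4⌋ edges, with equality for the complete bipartite graph K_{⌊n/2⌋, ⌈n/2⌉}. For n = 364: ⌊364^2/4⌋ = ⌊132496/4⌋ = 33124. The extremal graph is K_{182, 182}, which has 182·182 = 33124 edges.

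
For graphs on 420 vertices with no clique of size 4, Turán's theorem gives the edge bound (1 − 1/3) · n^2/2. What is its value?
Turán density bound = (2/3) · 420^2/2 = 58800

Turán's theorem: ex(n, K_{r+1}) is achieved by the complete r-partite Turán graph T(n, r) with parts as balanced as possible, and is at most (1 − 1/r) · n^2/2. For r = 3, n = 420: the density bound is (2/3) · 176400/2 = 58800. Since 3 ∣ 420, the Turán graph T(420, 3) has parts of equal size 140, and its edge count e(T(420, 3)) = 58800 attains the density bound exactly.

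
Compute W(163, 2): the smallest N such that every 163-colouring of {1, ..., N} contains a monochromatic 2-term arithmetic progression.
W(163, 2) = 163 + 1 = 164

A 2-term AP is any pair of integers, so a monochromatic 2-AP exists iff some colour is used at least twice. With 163 colours, the colouring i ↦ i on {1, ..., 163} uses each colour once, avoiding any monochromatic pair, so W(163, 2) > 163. For {1, ..., 164}, pigeonhole forces two integers of the same colour, which form a monochromatic 2-AP. Hence W(163, 2) = 164.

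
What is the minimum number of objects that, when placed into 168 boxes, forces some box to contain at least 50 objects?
n = (50 − 1)·168 + 1 = 8233

By the generalised pigeonhole principle, to guarantee some box contains ≥ r objects we need more than (r − 1) · k objects total. Threshold: n = (r − 1) · k + 1. With r = 50 and k = 168: n = 49 · 168 + 1 = 8232 + 1 = 8233. For n = 8232 = 49 · 168, we can put exactly 49 objects in every box, avoiding 50 in any single one — so 8233 is tight.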